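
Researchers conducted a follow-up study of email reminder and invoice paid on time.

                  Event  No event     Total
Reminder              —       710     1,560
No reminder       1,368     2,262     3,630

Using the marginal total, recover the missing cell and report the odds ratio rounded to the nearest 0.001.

The missing cell is in the exposed row: 1560 − 710 = 850.
So a = 850, b = 710, c = 1368, d = 2262.
OR = (a·d)/(b·c) = (850 × 2262) / (710 × 1368) = 1922700 / 971280 = 1.97955

1.980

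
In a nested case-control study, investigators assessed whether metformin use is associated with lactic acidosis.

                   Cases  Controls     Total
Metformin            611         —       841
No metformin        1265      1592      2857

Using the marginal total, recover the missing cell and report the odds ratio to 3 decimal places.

The missing cell is in the exposed row: 841 − 611 = 230.
So a = 611, b = 230, c = 1265, d = 1592.
OR = (a·d)/(b·c) = (611 × 1592) / (230 × 1265) = 972712 / 290950 = 3.34323

3.343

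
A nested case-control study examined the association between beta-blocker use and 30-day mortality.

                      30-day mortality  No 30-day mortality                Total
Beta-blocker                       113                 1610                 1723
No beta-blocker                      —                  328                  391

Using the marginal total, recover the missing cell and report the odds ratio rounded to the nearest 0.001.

0.365

The missing cell is in the unexposed row: 391 − 328 = 63.
So a = 113, b = 1610, c = 63, d = 328.
OR = (a·d)/(b·c) = (113 × 328) / (1610 × 63) = 37064 / 101430 = 0.36541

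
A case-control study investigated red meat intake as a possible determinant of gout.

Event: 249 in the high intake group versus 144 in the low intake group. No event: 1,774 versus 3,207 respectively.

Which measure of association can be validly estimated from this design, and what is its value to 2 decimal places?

From the description: a = 249, b = 1774, c = 144, d = 3207.
This is a case-control study: participants were sampled on outcome status, so risks in the source population cannot be estimated directly — relative risk is not valid here. The odds ratio is the appropriate measure.
OR = (a·d)/(b·c) = (249 × 3207) / (1774 × 144) = 798543 / 255456 = 3.12595

3.13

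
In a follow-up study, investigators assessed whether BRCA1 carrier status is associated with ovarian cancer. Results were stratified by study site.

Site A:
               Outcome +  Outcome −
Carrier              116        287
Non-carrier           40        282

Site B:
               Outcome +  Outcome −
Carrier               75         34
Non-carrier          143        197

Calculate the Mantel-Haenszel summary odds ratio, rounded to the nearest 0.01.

2.93

OR_MH = Σ(aᵢdᵢ/nᵢ) / Σ(bᵢcᵢ/nᵢ), where nᵢ is the stratum total.
Stratum 1 (Site A): n = 725; a·d/n = 116·282/725 = 45.1200; b·c/n = 287·40/725 = 15.8345
Stratum 2 (Site B): n = 449; a·d/n = 75·197/449 = 32.9065; b·c/n = 34·143/449 = 10.8285
OR_MH = (45.1200 + 32.9065) / (15.8345 + 10.8285) = 78.0265 / 26.6630 = 2.92640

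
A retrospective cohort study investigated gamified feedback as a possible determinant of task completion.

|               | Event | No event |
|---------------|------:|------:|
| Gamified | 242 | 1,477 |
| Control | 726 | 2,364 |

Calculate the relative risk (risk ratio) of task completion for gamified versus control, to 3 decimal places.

Cells: a = 242, b = 1477, c = 726, d = 2364.
Risk in exposed = 242/1719 = 0.14078; risk in unexposed = 726/3090 = 0.23495.
RR = 0.14078 / 0.23495 = 0.59919
The risk is 40% lower among the exposed than among the unexposed.

0.599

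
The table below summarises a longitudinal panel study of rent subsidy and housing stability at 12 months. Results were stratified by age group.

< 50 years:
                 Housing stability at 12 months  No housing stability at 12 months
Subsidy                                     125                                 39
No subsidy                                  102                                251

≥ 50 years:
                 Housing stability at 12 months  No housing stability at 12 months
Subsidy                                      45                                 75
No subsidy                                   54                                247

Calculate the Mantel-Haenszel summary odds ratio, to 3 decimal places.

OR_MH = Σ(aᵢdᵢ/nᵢ) / Σ(bᵢcᵢ/nᵢ), where nᵢ is the stratum total.
Stratum 1 (< 50 years): n = 517; a·d/n = 125·251/517 = 60.6867; b·c/n = 39·102/517 = 7.6944
Stratum 2 (≥ 50 years): n = 421; a·d/n = 45·247/421 = 26.4014; b·c/n = 75·54/421 = 9.6200
OR_MH = (60.6867 + 26.4014) / (7.6944 + 9.6200) = 87.0881 / 17.3143 = 5.02982

5.030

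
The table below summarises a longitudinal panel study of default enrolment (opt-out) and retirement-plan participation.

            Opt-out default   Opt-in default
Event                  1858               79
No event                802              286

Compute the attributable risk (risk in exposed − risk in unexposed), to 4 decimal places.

0.4821

Reading the table with exposure as columns: a = 1858 (Opt-out default, case), b = 802 (Opt-out default, non-case), c = 79 (Opt-in default, case), d = 286.
Risk in exposed = 1858/2660 = 0.698496; risk in unexposed = 79/365 = 0.216438.
Risk difference = 0.698496 − 0.216438 = 0.482058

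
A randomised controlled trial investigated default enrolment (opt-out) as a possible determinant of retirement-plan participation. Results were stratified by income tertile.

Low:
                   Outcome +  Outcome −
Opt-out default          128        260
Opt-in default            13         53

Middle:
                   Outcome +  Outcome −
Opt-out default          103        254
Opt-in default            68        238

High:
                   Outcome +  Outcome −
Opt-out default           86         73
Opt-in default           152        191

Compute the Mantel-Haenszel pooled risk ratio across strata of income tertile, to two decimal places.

RR_MH = Σ(aᵢ·n₀ᵢ/nᵢ) / Σ(cᵢ·n₁ᵢ/nᵢ), with n₁ᵢ = aᵢ+bᵢ (exposed), n₀ᵢ = cᵢ+dᵢ (unexposed), nᵢ = n₁ᵢ+n₀ᵢ.
Stratum 1 (Low): n₁ = 388, n₀ = 66, n = 454; a·n₀/n = 128·66/454 = 18.6079; c·n₁/n = 13·388/454 = 11.1101
Stratum 2 (Middle): n₁ = 357, n₀ = 306, n = 663; a·n₀/n = 103·306/663 = 47.5385; c·n₁/n = 68·357/663 = 36.6154
Stratum 3 (High): n₁ = 159, n₀ = 343, n = 502; a·n₀/n = 86·343/502 = 58.7610; c·n₁/n = 152·159/502 = 48.1434
RR_MH = (18.6079 + 47.5385 + 58.7610) / (11.1101 + 36.6154 + 48.1434) = 124.9073 / 95.8689 = 1.30290

1.30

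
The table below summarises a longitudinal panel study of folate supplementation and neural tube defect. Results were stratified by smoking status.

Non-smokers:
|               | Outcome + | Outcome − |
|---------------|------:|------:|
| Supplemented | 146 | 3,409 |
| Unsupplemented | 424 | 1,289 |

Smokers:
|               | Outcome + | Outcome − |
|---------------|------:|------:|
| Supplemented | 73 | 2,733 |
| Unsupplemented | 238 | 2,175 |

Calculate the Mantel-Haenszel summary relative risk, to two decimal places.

RR_MH = Σ(aᵢ·n₀ᵢ/nᵢ) / Σ(cᵢ·n₁ᵢ/nᵢ), with n₁ᵢ = aᵢ+bᵢ (exposed), n₀ᵢ = cᵢ+dᵢ (unexposed), nᵢ = n₁ᵢ+n₀ᵢ.
Stratum 1 (Non-smokers): n₁ = 3555, n₀ = 1713, n = 5268; a·n₀/n = 146·1713/5268 = 47.4749; c·n₁/n = 424·3555/5268 = 286.1276
Stratum 2 (Smokers): n₁ = 2806, n₀ = 2413, n = 5219; a·n₀/n = 73·2413/5219 = 33.7515; c·n₁/n = 238·2806/5219 = 127.9609
RR_MH = (47.4749 + 33.7515) / (286.1276 + 127.9609) = 81.2264 / 414.0885 = 0.19616

0.20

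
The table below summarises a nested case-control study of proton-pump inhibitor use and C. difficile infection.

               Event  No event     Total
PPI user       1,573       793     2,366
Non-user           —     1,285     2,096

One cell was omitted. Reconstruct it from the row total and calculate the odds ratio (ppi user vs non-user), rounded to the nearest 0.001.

3.143

The missing cell is in the unexposed row: 2096 − 1285 = 811.
So a = 1573, b = 793, c = 811, d = 1285.
OR = (a·d)/(b·c) = (1573 × 1285) / (793 × 811) = 2021305 / 643123 = 3.14295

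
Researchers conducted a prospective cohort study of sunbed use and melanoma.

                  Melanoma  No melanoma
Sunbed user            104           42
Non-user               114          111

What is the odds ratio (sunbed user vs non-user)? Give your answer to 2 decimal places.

2.41

Cells: a = 104, b = 42, c = 114, d = 111.
OR = (a·d)/(b·c) = (104 × 111) / (42 × 114) = 11544 / 4788 = 2.41103
The odds of melanoma are about 2.41 times as high in the sunbed user group.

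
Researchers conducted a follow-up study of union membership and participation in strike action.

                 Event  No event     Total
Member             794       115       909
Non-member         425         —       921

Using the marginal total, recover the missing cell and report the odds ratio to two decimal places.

The missing cell is in the unexposed row: 921 − 425 = 496.
So a = 794, b = 115, c = 425, d = 496.
OR = (a·d)/(b·c) = (794 × 496) / (115 × 425) = 393824 / 48875 = 8.05778

8.06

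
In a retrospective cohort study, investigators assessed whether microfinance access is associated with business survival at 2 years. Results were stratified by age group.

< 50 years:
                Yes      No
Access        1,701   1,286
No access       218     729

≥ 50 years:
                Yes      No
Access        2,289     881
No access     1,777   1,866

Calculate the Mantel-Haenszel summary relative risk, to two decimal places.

1.65

RR_MH = Σ(aᵢ·n₀ᵢ/nᵢ) / Σ(cᵢ·n₁ᵢ/nᵢ), with n₁ᵢ = aᵢ+bᵢ (exposed), n₀ᵢ = cᵢ+dᵢ (unexposed), nᵢ = n₁ᵢ+n₀ᵢ.
Stratum 1 (< 50 years): n₁ = 2987, n₀ = 947, n = 3934; a·n₀/n = 1701·947/3934 = 409.4680; c·n₁/n = 218·2987/3934 = 165.5226
Stratum 2 (≥ 50 years): n₁ = 3170, n₀ = 3643, n = 6813; a·n₀/n = 2289·3643/6813 = 1223.9582; c·n₁/n = 1777·3170/6813 = 826.8149
RR_MH = (409.4680 + 1223.9582) / (165.5226 + 826.8149) = 1633.4261 / 992.3375 = 1.64604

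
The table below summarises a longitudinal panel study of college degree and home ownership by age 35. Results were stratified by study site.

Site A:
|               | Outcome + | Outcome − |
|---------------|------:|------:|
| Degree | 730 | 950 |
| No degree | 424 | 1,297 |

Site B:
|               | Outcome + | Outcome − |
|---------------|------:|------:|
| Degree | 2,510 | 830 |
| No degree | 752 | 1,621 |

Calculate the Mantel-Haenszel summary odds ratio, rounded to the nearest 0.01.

4.35

OR_MH = Σ(aᵢdᵢ/nᵢ) / Σ(bᵢcᵢ/nᵢ), where nᵢ is the stratum total.
Stratum 1 (Site A): n = 3401; a·d/n = 730·1297/3401 = 278.3916; b·c/n = 950·424/3401 = 118.4358
Stratum 2 (Site B): n = 5713; a·d/n = 2510·1621/5713 = 712.1845; b·c/n = 830·752/5713 = 109.2526
OR_MH = (278.3916 + 712.1845) / (118.4358 + 109.2526) = 990.5761 / 227.6883 = 4.35058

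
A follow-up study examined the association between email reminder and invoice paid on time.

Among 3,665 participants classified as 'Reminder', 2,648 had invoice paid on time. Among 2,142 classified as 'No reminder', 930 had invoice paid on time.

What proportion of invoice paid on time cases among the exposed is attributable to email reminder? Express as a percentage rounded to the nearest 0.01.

From the description: a = 2648, b = 1017, c = 930, d = 1212.
Risk in exposed = 2648/3665 = 0.72251; risk in unexposed = 930/2142 = 0.43417.
RR = 0.72251/0.43417 = 1.66410
AR% = (RR − 1)/RR × 100 = (1.66410 − 1)/1.66410 × 100 = 39.9076%

39.91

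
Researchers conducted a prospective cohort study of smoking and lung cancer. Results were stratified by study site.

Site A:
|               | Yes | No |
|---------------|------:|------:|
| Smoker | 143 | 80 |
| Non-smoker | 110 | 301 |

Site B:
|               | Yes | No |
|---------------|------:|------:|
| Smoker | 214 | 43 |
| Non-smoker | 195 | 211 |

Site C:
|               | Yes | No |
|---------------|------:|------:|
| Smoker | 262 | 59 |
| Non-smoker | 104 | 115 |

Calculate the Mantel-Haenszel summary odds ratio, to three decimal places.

OR_MH = Σ(aᵢdᵢ/nᵢ) / Σ(bᵢcᵢ/nᵢ), where nᵢ is the stratum total.
Stratum 1 (Site A): n = 634; a·d/n = 143·301/634 = 67.8912; b·c/n = 80·110/634 = 13.8801
Stratum 2 (Site B): n = 663; a·d/n = 214·211/663 = 68.1056; b·c/n = 43·195/663 = 12.6471
Stratum 3 (Site C): n = 540; a·d/n = 262·115/540 = 55.7963; b·c/n = 59·104/540 = 11.3630
OR_MH = (67.8912 + 68.1056 + 55.7963) / (13.8801 + 12.6471 + 11.3630) = 191.7930 / 37.8901 = 5.06182

5.062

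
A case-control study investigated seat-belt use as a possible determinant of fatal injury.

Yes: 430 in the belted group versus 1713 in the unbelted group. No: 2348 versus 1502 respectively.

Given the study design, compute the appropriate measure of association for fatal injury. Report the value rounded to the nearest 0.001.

From the description: a = 430, b = 2348, c = 1713, d = 1502.
This is a case-control study: participants were sampled on outcome status, so risks in the source population cannot be estimated directly — relative risk is not valid here. The odds ratio is the appropriate measure.
OR = (a·d)/(b·c) = (430 × 1502) / (2348 × 1713) = 645860 / 4022124 = 0.16058

0.161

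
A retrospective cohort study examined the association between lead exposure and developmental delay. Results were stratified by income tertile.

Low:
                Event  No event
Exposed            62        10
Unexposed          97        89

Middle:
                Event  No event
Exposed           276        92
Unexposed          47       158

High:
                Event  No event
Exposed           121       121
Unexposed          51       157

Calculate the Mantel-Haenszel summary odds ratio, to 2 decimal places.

OR_MH = Σ(aᵢdᵢ/nᵢ) / Σ(bᵢcᵢ/nᵢ), where nᵢ is the stratum total.
Stratum 1 (Low): n = 258; a·d/n = 62·89/258 = 21.3876; b·c/n = 10·97/258 = 3.7597
Stratum 2 (Middle): n = 573; a·d/n = 276·158/573 = 76.1047; b·c/n = 92·47/573 = 7.5462
Stratum 3 (High): n = 450; a·d/n = 121·157/450 = 42.2156; b·c/n = 121·51/450 = 13.7133
OR_MH = (21.3876 + 76.1047 + 42.2156) / (3.7597 + 7.5462 + 13.7133) = 139.7079 / 25.0193 = 5.58401

5.58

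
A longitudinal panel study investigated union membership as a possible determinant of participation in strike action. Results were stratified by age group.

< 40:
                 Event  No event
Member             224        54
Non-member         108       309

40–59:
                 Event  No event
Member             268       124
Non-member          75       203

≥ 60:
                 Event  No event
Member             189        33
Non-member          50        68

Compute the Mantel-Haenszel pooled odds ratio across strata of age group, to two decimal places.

OR_MH = Σ(aᵢdᵢ/nᵢ) / Σ(bᵢcᵢ/nᵢ), where nᵢ is the stratum total.
Stratum 1 (< 40): n = 695; a·d/n = 224·309/695 = 99.5914; b·c/n = 54·108/695 = 8.3914
Stratum 2 (40–59): n = 670; a·d/n = 268·203/670 = 81.2000; b·c/n = 124·75/670 = 13.8806
Stratum 3 (≥ 60): n = 340; a·d/n = 189·68/340 = 37.8000; b·c/n = 33·50/340 = 4.8529
OR_MH = (99.5914 + 81.2000 + 37.8000) / (8.3914 + 13.8806 + 4.8529) = 218.5914 / 27.1249 = 8.05870

8.06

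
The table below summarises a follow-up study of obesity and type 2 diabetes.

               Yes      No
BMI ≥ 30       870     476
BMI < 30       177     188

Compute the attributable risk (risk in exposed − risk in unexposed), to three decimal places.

0.161

Cells: a = 870, b = 476, c = 177, d = 188.
Risk in exposed = 870/1346 = 0.646360; risk in unexposed = 177/365 = 0.484932.
Risk difference = 0.646360 − 0.484932 = 0.161428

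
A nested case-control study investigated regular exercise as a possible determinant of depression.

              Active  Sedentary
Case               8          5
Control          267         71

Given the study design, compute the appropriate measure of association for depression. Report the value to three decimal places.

0.425

Reading the table with exposure as columns: a = 8 (Active, case), b = 267 (Active, non-case), c = 5 (Sedentary, case), d = 71.
This is a nested case-control study: participants were sampled on outcome status, so risks in the source population cannot be estimated directly — relative risk is not valid here. The odds ratio is the appropriate measure.
OR = (a·d)/(b·c) = (8 × 71) / (267 × 5) = 568 / 1335 = 0.42547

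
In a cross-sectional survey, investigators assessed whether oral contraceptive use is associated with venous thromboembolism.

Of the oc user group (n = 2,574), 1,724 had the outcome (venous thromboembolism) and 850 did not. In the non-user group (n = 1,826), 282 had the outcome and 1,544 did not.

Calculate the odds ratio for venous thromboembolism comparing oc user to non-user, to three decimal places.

From the description: a = 1724, b = 850, c = 282, d = 1544.
OR = (a·d)/(b·c) = (1724 × 1544) / (850 × 282) = 2661856 / 239700 = 11.10495
The odds of venous thromboembolism are about 11.10 times as high in the oc user group.

11.105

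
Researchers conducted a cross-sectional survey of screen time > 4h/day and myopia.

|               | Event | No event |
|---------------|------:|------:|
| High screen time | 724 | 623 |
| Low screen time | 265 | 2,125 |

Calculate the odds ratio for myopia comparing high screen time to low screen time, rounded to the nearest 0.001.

9.319

Cells: a = 724, b = 623, c = 265, d = 2125.
OR = (a·d)/(b·c) = (724 × 2125) / (623 × 265) = 1538500 / 165095 = 9.31888
The odds of myopia are about 9.32 times as high in the high screen time group.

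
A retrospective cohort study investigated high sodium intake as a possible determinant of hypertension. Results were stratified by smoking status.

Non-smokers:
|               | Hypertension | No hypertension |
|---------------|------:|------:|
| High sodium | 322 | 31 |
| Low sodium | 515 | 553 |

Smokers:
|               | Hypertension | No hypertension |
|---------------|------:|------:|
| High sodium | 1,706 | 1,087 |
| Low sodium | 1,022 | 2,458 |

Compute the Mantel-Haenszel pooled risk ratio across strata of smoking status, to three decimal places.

2.039

RR_MH = Σ(aᵢ·n₀ᵢ/nᵢ) / Σ(cᵢ·n₁ᵢ/nᵢ), with n₁ᵢ = aᵢ+bᵢ (exposed), n₀ᵢ = cᵢ+dᵢ (unexposed), nᵢ = n₁ᵢ+n₀ᵢ.
Stratum 1 (Non-smokers): n₁ = 353, n₀ = 1068, n = 1421; a·n₀/n = 322·1068/1421 = 242.0099; c·n₁/n = 515·353/1421 = 127.9346
Stratum 2 (Smokers): n₁ = 2793, n₀ = 3480, n = 6273; a·n₀/n = 1706·3480/6273 = 946.4180; c·n₁/n = 1022·2793/6273 = 455.0368
RR_MH = (242.0099 + 946.4180) / (127.9346 + 455.0368) = 1188.4278 / 582.9714 = 2.03857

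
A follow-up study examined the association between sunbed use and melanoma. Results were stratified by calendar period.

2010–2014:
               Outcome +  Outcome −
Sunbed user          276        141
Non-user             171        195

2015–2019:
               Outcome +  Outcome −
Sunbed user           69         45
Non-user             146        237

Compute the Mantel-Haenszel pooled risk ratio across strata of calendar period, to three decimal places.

1.463

RR_MH = Σ(aᵢ·n₀ᵢ/nᵢ) / Σ(cᵢ·n₁ᵢ/nᵢ), with n₁ᵢ = aᵢ+bᵢ (exposed), n₀ᵢ = cᵢ+dᵢ (unexposed), nᵢ = n₁ᵢ+n₀ᵢ.
Stratum 1 (2010–2014): n₁ = 417, n₀ = 366, n = 783; a·n₀/n = 276·366/783 = 129.0115; c·n₁/n = 171·417/783 = 91.0690
Stratum 2 (2015–2019): n₁ = 114, n₀ = 383, n = 497; a·n₀/n = 69·383/497 = 53.1730; c·n₁/n = 146·114/497 = 33.4889
RR_MH = (129.0115 + 53.1730) / (91.0690 + 33.4889) = 182.1845 / 124.5579 = 1.46265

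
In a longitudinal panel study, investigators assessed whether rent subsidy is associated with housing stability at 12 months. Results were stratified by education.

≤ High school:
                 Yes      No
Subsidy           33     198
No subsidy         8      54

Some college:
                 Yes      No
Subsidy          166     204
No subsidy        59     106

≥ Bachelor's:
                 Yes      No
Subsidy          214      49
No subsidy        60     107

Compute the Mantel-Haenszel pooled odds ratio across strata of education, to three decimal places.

2.655

OR_MH = Σ(aᵢdᵢ/nᵢ) / Σ(bᵢcᵢ/nᵢ), where nᵢ is the stratum total.
Stratum 1 (≤ High school): n = 293; a·d/n = 33·54/293 = 6.0819; b·c/n = 198·8/293 = 5.4061
Stratum 2 (Some college): n = 535; a·d/n = 166·106/535 = 32.8897; b·c/n = 204·59/535 = 22.4972
Stratum 3 (≥ Bachelor's): n = 430; a·d/n = 214·107/430 = 53.2512; b·c/n = 49·60/430 = 6.8372
OR_MH = (6.0819 + 32.8897 + 53.2512) / (5.4061 + 22.4972 + 6.8372) = 92.2228 / 34.7405 = 2.65462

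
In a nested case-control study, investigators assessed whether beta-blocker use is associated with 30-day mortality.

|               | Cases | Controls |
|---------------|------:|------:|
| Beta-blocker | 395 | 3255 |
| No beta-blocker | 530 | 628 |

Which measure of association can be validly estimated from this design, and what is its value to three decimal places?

Cells: a = 395, b = 3255, c = 530, d = 628.
This is a nested case-control study: participants were sampled on outcome status, so risks in the source population cannot be estimated directly — relative risk is not valid here. The odds ratio is the appropriate measure.
OR = (a·d)/(b·c) = (395 × 628) / (3255 × 530) = 248060 / 1725150 = 0.14379

0.144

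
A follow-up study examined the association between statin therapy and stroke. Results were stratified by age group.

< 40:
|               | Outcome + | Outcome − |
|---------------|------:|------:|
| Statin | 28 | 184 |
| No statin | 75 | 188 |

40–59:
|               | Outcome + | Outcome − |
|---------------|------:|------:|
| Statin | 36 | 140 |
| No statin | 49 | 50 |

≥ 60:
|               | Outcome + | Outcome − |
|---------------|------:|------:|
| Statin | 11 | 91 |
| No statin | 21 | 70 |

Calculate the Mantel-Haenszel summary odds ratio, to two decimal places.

OR_MH = Σ(aᵢdᵢ/nᵢ) / Σ(bᵢcᵢ/nᵢ), where nᵢ is the stratum total.
Stratum 1 (< 40): n = 475; a·d/n = 28·188/475 = 11.0821; b·c/n = 184·75/475 = 29.0526
Stratum 2 (40–59): n = 275; a·d/n = 36·50/275 = 6.5455; b·c/n = 140·49/275 = 24.9455
Stratum 3 (≥ 60): n = 193; a·d/n = 11·70/193 = 3.9896; b·c/n = 91·21/193 = 9.9016
OR_MH = (11.0821 + 6.5455 + 3.9896) / (29.0526 + 24.9455 + 9.9016) = 21.6172 / 63.8996 = 0.33830

0.34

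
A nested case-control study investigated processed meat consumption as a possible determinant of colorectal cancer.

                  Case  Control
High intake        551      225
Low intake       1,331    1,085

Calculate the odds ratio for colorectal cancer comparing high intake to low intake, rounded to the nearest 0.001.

1.996

Cells: a = 551, b = 225, c = 1331, d = 1085.
OR = (a·d)/(b·c) = (551 × 1085) / (225 × 1331) = 597835 / 299475 = 1.99628
The odds of colorectal cancer are about 2.00 times as high in the high intake group.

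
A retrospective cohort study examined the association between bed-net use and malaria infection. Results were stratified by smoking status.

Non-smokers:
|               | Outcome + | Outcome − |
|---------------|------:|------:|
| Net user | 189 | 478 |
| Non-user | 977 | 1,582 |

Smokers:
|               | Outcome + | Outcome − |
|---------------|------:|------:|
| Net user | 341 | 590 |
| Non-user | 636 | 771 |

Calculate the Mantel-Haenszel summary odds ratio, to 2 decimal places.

0.67

OR_MH = Σ(aᵢdᵢ/nᵢ) / Σ(bᵢcᵢ/nᵢ), where nᵢ is the stratum total.
Stratum 1 (Non-smokers): n = 3226; a·d/n = 189·1582/3226 = 92.6838; b·c/n = 478·977/3226 = 144.7632
Stratum 2 (Smokers): n = 2338; a·d/n = 341·771/2338 = 112.4512; b·c/n = 590·636/2338 = 160.4962
OR_MH = (92.6838 + 112.4512) / (144.7632 + 160.4962) = 205.1351 / 305.2593 = 0.67200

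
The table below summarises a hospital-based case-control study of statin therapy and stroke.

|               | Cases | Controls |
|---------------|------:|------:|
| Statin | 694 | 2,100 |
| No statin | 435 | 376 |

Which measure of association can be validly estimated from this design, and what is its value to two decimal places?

Cells: a = 694, b = 2100, c = 435, d = 376.
This is a hospital-based case-control study: participants were sampled on outcome status, so risks in the source population cannot be estimated directly — relative risk is not valid here. The odds ratio is the appropriate measure.
OR = (a·d)/(b·c) = (694 × 376) / (2100 × 435) = 260944 / 913500 = 0.28565

0.29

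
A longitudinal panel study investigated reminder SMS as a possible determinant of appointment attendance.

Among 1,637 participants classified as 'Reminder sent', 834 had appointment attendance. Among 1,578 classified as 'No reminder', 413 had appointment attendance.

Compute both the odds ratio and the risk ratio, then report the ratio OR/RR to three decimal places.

1.505

From the description: a = 834, b = 803, c = 413, d = 1165.
OR = (834·1165)/(803·413) = 971610/331639 = 2.92972
Risk in exposed = 834/1637 = 0.50947; risk in unexposed = 413/1578 = 0.26172; RR = 1.94659
OR/RR = 2.92972 / 1.94659 = 1.50505
The outcome is not rare, so the OR lies further from 1 than the RR.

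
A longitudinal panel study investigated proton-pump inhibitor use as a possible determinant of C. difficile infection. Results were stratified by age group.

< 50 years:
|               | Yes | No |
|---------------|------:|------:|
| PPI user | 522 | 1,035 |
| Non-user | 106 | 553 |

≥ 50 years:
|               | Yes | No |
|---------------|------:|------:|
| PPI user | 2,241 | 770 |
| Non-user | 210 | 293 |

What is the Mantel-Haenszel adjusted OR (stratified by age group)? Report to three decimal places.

OR_MH = Σ(aᵢdᵢ/nᵢ) / Σ(bᵢcᵢ/nᵢ), where nᵢ is the stratum total.
Stratum 1 (< 50 years): n = 2216; a·d/n = 522·553/2216 = 130.2644; b·c/n = 1035·106/2216 = 49.5081
Stratum 2 (≥ 50 years): n = 3514; a·d/n = 2241·293/3514 = 186.8563; b·c/n = 770·210/3514 = 46.0159
OR_MH = (130.2644 + 186.8563) / (49.5081 + 46.0159) = 317.1207 / 95.5241 = 3.31980

3.320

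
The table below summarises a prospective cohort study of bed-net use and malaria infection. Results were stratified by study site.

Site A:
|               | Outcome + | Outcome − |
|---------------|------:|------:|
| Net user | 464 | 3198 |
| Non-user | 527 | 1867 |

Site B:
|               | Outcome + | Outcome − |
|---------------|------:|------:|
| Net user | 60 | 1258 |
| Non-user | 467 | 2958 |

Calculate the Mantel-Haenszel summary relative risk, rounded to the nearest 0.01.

RR_MH = Σ(aᵢ·n₀ᵢ/nᵢ) / Σ(cᵢ·n₁ᵢ/nᵢ), with n₁ᵢ = aᵢ+bᵢ (exposed), n₀ᵢ = cᵢ+dᵢ (unexposed), nᵢ = n₁ᵢ+n₀ᵢ.
Stratum 1 (Site A): n₁ = 3662, n₀ = 2394, n = 6056; a·n₀/n = 464·2394/6056 = 183.4240; c·n₁/n = 527·3662/6056 = 318.6714
Stratum 2 (Site B): n₁ = 1318, n₀ = 3425, n = 4743; a·n₀/n = 60·3425/4743 = 43.3270; c·n₁/n = 467·1318/4743 = 129.7715
RR_MH = (183.4240 + 43.3270) / (318.6714 + 129.7715) = 226.7511 / 448.4429 = 0.50564

0.51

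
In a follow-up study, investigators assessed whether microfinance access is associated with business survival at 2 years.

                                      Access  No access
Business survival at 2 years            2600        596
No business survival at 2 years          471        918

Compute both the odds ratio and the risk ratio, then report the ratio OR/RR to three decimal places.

Reading the table with exposure as columns: a = 2600 (Access, case), b = 471 (Access, non-case), c = 596 (No access, case), d = 918.
OR = (2600·918)/(471·596) = 2386800/280716 = 8.50254
Risk in exposed = 2600/3071 = 0.84663; risk in unexposed = 596/1514 = 0.39366; RR = 2.15067
OR/RR = 8.50254 / 2.15067 = 3.95345
The outcome is not rare, so the OR lies further from 1 than the RR.

3.953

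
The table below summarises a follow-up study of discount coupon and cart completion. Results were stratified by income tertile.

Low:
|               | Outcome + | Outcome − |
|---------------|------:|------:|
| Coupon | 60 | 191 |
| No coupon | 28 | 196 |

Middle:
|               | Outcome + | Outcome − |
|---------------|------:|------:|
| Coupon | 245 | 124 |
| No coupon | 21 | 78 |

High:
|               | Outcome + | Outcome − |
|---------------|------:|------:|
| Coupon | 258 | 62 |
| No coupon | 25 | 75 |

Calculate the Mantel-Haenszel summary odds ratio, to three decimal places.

5.443

OR_MH = Σ(aᵢdᵢ/nᵢ) / Σ(bᵢcᵢ/nᵢ), where nᵢ is the stratum total.
Stratum 1 (Low): n = 475; a·d/n = 60·196/475 = 24.7579; b·c/n = 191·28/475 = 11.2589
Stratum 2 (Middle): n = 468; a·d/n = 245·78/468 = 40.8333; b·c/n = 124·21/468 = 5.5641
Stratum 3 (High): n = 420; a·d/n = 258·75/420 = 46.0714; b·c/n = 62·25/420 = 3.6905
OR_MH = (24.7579 + 40.8333 + 46.0714) / (11.2589 + 5.5641 + 3.6905) = 111.6627 / 20.5135 = 5.44337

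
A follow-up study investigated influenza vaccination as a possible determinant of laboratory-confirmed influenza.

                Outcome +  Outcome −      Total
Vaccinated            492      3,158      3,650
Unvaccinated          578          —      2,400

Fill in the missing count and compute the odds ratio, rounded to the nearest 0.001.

0.491

The missing cell is in the unexposed row: 2400 − 578 = 1822.
So a = 492, b = 3158, c = 578, d = 1822.
OR = (a·d)/(b·c) = (492 × 1822) / (3158 × 578) = 896424 / 1825324 = 0.49110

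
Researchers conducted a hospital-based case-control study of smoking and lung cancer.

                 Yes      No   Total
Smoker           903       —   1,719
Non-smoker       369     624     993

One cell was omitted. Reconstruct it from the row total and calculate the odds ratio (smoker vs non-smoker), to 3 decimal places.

1.871

The missing cell is in the exposed row: 1719 − 903 = 816.
So a = 903, b = 816, c = 369, d = 624.
OR = (a·d)/(b·c) = (903 × 624) / (816 × 369) = 563472 / 301104 = 1.87135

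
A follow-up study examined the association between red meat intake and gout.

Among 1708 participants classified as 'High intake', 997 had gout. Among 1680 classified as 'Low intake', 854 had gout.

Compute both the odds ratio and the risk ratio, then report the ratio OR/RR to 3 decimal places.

1.181

From the description: a = 997, b = 711, c = 854, d = 826.
OR = (997·826)/(711·854) = 823522/607194 = 1.35627
Risk in exposed = 997/1708 = 0.58372; risk in unexposed = 854/1680 = 0.50833; RR = 1.14831
OR/RR = 1.35627 / 1.14831 = 1.18111
The outcome is not rare, so the OR lies further from 1 than the RR.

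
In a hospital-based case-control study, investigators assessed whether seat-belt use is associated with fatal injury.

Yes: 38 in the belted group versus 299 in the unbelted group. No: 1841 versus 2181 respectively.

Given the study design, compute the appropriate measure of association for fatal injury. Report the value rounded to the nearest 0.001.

0.151

From the description: a = 38, b = 1841, c = 299, d = 2181.
This is a hospital-based case-control study: participants were sampled on outcome status, so risks in the source population cannot be estimated directly — relative risk is not valid here. The odds ratio is the appropriate measure.
OR = (a·d)/(b·c) = (38 × 2181) / (1841 × 299) = 82878 / 550459 = 0.15056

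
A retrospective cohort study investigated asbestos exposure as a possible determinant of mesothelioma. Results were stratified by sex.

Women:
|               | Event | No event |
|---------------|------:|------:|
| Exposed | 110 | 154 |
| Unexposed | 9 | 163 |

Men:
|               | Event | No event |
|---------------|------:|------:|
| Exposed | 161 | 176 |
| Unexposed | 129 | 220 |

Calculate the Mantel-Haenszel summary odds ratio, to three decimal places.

2.557

OR_MH = Σ(aᵢdᵢ/nᵢ) / Σ(bᵢcᵢ/nᵢ), where nᵢ is the stratum total.
Stratum 1 (Women): n = 436; a·d/n = 110·163/436 = 41.1239; b·c/n = 154·9/436 = 3.1789
Stratum 2 (Men): n = 686; a·d/n = 161·220/686 = 51.6327; b·c/n = 176·129/686 = 33.0962
OR_MH = (41.1239 + 51.6327) / (3.1789 + 33.0962) = 92.7565 / 36.2751 = 2.55703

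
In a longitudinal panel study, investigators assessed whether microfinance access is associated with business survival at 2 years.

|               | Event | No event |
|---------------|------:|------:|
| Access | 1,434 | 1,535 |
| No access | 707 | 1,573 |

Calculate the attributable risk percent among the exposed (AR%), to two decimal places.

Cells: a = 1434, b = 1535, c = 707, d = 1573.
Risk in exposed = 1434/2969 = 0.48299; risk in unexposed = 707/2280 = 0.31009.
RR = 0.48299/0.31009 = 1.55759
AR% = (RR − 1)/RR × 100 = (1.55759 − 1)/1.55759 × 100 = 35.7984%

35.80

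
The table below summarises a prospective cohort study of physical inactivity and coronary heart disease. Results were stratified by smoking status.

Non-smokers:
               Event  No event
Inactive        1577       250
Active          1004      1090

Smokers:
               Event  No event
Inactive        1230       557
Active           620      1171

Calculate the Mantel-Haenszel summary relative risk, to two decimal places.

1.88

RR_MH = Σ(aᵢ·n₀ᵢ/nᵢ) / Σ(cᵢ·n₁ᵢ/nᵢ), with n₁ᵢ = aᵢ+bᵢ (exposed), n₀ᵢ = cᵢ+dᵢ (unexposed), nᵢ = n₁ᵢ+n₀ᵢ.
Stratum 1 (Non-smokers): n₁ = 1827, n₀ = 2094, n = 3921; a·n₀/n = 1577·2094/3921 = 842.1928; c·n₁/n = 1004·1827/3921 = 467.8164
Stratum 2 (Smokers): n₁ = 1787, n₀ = 1791, n = 3578; a·n₀/n = 1230·1791/3578 = 615.6875; c·n₁/n = 620·1787/3578 = 309.6534
RR_MH = (842.1928 + 615.6875) / (467.8164 + 309.6534) = 1457.8803 / 777.4698 = 1.87516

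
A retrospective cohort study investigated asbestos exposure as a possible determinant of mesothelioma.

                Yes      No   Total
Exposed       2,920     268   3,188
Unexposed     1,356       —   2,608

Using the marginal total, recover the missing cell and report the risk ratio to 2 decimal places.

The missing cell is in the unexposed row: 2608 − 1356 = 1252.
So a = 2920, b = 268, c = 1356, d = 1252.
RR = [a/(a+b)] / [c/(c+d)] = (2920/3188) / (1356/2608) = 0.91593/0.51994 = 1.76162

1.76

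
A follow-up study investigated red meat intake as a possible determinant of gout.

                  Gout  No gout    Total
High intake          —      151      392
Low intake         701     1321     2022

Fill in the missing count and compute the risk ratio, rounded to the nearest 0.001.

The missing cell is in the exposed row: 392 − 151 = 241.
So a = 241, b = 151, c = 701, d = 1321.
RR = [a/(a+b)] / [c/(c+d)] = (241/392) / (701/2022) = 0.61480/0.34669 = 1.77335

1.773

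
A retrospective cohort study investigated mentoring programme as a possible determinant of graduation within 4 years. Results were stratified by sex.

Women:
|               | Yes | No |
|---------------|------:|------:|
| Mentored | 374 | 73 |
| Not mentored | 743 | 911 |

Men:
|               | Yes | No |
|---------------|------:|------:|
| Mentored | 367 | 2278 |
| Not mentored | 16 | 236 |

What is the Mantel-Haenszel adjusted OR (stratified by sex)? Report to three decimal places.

5.002

OR_MH = Σ(aᵢdᵢ/nᵢ) / Σ(bᵢcᵢ/nᵢ), where nᵢ is the stratum total.
Stratum 1 (Women): n = 2101; a·d/n = 374·911/2101 = 162.1675; b·c/n = 73·743/2101 = 25.8158
Stratum 2 (Men): n = 2897; a·d/n = 367·236/2897 = 29.8971; b·c/n = 2278·16/2897 = 12.5813
OR_MH = (162.1675 + 29.8971) / (25.8158 + 12.5813) = 192.0647 / 38.3971 = 5.00206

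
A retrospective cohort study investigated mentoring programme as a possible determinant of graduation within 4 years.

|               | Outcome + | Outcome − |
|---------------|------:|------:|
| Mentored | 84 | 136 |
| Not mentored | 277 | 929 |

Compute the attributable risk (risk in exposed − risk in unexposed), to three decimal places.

Cells: a = 84, b = 136, c = 277, d = 929.
Risk in exposed = 84/220 = 0.381818; risk in unexposed = 277/1206 = 0.229685.
Risk difference = 0.381818 − 0.229685 = 0.152133

0.152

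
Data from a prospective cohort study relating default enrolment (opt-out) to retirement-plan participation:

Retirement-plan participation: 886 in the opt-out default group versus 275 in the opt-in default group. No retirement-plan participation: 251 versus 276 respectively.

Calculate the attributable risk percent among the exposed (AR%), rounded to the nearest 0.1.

From the description: a = 886, b = 251, c = 275, d = 276.
Risk in exposed = 886/1137 = 0.77924; risk in unexposed = 275/551 = 0.49909.
RR = 0.77924/0.49909 = 1.56132
AR% = (RR − 1)/RR × 100 = (1.56132 − 1)/1.56132 × 100 = 35.9517%

36.0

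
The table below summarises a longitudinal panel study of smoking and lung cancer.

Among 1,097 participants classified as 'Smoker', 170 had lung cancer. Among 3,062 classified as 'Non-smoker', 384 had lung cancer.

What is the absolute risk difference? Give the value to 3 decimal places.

0.030

From the description: a = 170, b = 927, c = 384, d = 2678.
Risk in exposed = 170/1097 = 0.154968; risk in unexposed = 384/3062 = 0.125408.
Risk difference = 0.154968 − 0.125408 = 0.029560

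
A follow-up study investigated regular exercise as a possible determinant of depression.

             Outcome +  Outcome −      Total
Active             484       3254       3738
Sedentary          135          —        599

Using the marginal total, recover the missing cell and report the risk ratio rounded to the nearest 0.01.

0.57

The missing cell is in the unexposed row: 599 − 135 = 464.
So a = 484, b = 3254, c = 135, d = 464.
RR = [a/(a+b)] / [c/(c+d)] = (484/3738) / (135/599) = 0.12948/0.22538 = 0.57451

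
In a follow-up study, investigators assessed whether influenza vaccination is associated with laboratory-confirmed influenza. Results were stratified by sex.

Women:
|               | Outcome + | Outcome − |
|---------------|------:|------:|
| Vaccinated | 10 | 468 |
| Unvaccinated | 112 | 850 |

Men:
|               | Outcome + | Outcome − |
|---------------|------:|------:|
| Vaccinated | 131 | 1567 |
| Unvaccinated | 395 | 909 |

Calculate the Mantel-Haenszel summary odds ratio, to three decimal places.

OR_MH = Σ(aᵢdᵢ/nᵢ) / Σ(bᵢcᵢ/nᵢ), where nᵢ is the stratum total.
Stratum 1 (Women): n = 1440; a·d/n = 10·850/1440 = 5.9028; b·c/n = 468·112/1440 = 36.4000
Stratum 2 (Men): n = 3002; a·d/n = 131·909/3002 = 39.6666; b·c/n = 1567·395/3002 = 206.1842
OR_MH = (5.9028 + 39.6666) / (36.4000 + 206.1842) = 45.5693 / 242.5842 = 0.18785

0.188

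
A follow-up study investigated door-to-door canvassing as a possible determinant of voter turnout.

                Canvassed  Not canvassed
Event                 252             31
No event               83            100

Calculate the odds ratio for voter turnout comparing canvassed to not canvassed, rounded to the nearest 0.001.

Reading the table with exposure as columns: a = 252 (Canvassed, case), b = 83 (Canvassed, non-case), c = 31 (Not canvassed, case), d = 100.
OR = (a·d)/(b·c) = (252 × 100) / (83 × 31) = 25200 / 2573 = 9.79401
The odds of voter turnout are about 9.79 times as high in the canvassed group.

9.794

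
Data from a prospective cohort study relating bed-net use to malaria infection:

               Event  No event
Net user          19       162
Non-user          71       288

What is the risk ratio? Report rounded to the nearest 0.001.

0.531

Cells: a = 19, b = 162, c = 71, d = 288.
Risk in exposed = 19/181 = 0.10497; risk in unexposed = 71/359 = 0.19777.
RR = 0.10497 / 0.19777 = 0.53078
The risk is 47% lower among the exposed than among the unexposed.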